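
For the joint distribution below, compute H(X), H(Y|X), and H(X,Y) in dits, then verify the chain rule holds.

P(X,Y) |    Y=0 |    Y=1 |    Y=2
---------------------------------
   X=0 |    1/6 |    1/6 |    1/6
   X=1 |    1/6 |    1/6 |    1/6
H(X,Y) = 0.7782, H(X) = 0.3010, H(Y|X) = 0.4771 (all in dits)

Chain rule: H(X,Y) = H(X) + H(Y|X)

Left side — joint entropy directly:
H(X,Y) = -Σ p(x,y) log p(x,y) = 0.7782 dits

Right side — compute H(Y|X) from the conditional distributions:
P(X) = (1/2, 1/2), so H(X) = 0.3010 dits
H(Y|X) = Σ_x P(X=x) · H(Y|X=x):
  P(Y|X=0) = (1/3, 1/3, 1/3), H(Y|X=0) = 0.4771, weight P(X=0) = 1/2
  P(Y|X=1) = (1/3, 1/3, 1/3), H(Y|X=1) = 0.4771, weight P(X=1) = 1/2
H(Y|X) = 0.4771 dits

H(X) + H(Y|X) = 0.3010 + 0.4771 = 0.7782 dits

Both sides equal 0.7782 dits. ✓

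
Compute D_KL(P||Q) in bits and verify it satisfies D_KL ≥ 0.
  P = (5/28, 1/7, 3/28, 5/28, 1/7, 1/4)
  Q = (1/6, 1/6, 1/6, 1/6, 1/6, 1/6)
0.0500 bits

KL divergence satisfies the Gibbs inequality: D_KL(P||Q) ≥ 0 for all distributions P, Q.

D_KL(P||Q) = Σ p(x) log(p(x)/q(x))
Term by term:
  x=0: 5/28 × log_2[(5/28)/(1/6)] = 0.0178
  x=1: 1/7 × log_2[(1/7)/(1/6)] = -0.0318
  x=2: 3/28 × log_2[(3/28)/(1/6)] = -0.0683
  x=3: 5/28 × log_2[(5/28)/(1/6)] = 0.0178
  x=4: 1/7 × log_2[(1/7)/(1/6)] = -0.0318
  x=5: 1/4 × log_2[(1/4)/(1/6)] = 0.1462
D_KL(P||Q) = 0.0500 bits

D_KL(P||Q) = 0.0500 ≥ 0 ✓

This non-negativity is a fundamental property: relative entropy cannot be negative because it measures how different Q is from P.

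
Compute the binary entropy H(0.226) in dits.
0.2321 dits

The binary entropy function is:
H(p) = -p log(p) - (1-p) log(1-p)

H(0.226) = -0.226 × log_10(0.226) - 0.774 × log_10(0.774)
H(0.226) = 0.2321 dits

Note: Binary entropy is maximized at p=0.5 (H=1 bit) and minimized at p=0 or p=1 (H=0).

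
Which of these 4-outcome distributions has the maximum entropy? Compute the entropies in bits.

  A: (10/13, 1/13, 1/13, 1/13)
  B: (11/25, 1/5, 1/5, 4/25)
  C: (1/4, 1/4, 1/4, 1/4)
C

For a discrete distribution over n outcomes, entropy is maximized by the uniform distribution.

Computing entropies:
H(A) = 1.1451 bits
H(B) = 1.8729 bits
H(C) = 2.0000 bits

The uniform distribution (where all probabilities equal 1/4) achieves the maximum entropy of log_2(4) = 2.0000 bits.

Distribution C has the highest entropy.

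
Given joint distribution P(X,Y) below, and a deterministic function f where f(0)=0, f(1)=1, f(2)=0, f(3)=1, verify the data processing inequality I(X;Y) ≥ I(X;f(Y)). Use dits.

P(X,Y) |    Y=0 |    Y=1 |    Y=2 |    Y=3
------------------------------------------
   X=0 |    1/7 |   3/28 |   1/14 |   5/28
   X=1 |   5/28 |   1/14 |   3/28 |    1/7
I(X;Y) = 0.0049, I(X;f(Y)) = 0.0044, inequality holds: 0.0049 ≥ 0.0044

Data Processing Inequality: For any Markov chain X → Y → Z, we have I(X;Y) ≥ I(X;Z).

Here Z = f(Y) is a deterministic function of Y, forming X → Y → Z.

Original I(X;Y) = 0.0049 dits

After applying f:
P(X,Z) where Z=f(Y):
- P(X,Z=0) = P(X,Y=0) + P(X,Y=2)
- P(X,Z=1) = P(X,Y=1) + P(X,Y=3)

I(X;Z) = I(X;f(Y)) = 0.0044 dits

Verification: 0.0049 ≥ 0.0044 ✓

Information cannot be created by processing; the function f can only lose information about X.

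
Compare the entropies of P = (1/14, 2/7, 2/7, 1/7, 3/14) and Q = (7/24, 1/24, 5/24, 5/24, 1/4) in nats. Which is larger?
P

Computing entropies in nats:
H(P) = 1.5125
H(Q) = 1.4920

Distribution P has higher entropy.

Intuition: The distribution closer to uniform (more spread out) has higher entropy.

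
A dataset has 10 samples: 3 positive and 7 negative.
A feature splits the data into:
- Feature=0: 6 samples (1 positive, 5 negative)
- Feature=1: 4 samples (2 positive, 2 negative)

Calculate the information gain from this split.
0.0913 bits

Information Gain = H(Y) - H(Y|Feature)

Before split:
P(positive) = 3/10 = 0.3000
H(Y) = 0.8813 bits

After split:
Feature=0: H = 0.6500 bits (weight = 6/10)
Feature=1: H = 1.0000 bits (weight = 4/10)
H(Y|Feature) = (6/10)×0.6500 + (4/10)×1.0000 = 0.7900 bits

Information Gain = 0.8813 - 0.7900 = 0.0913 bits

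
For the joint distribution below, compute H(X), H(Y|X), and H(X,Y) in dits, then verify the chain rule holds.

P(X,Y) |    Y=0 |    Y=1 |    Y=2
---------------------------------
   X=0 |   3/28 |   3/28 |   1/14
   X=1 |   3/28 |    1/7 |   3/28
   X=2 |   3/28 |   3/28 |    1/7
H(X,Y) = 0.9469, H(X) = 0.4748, H(Y|X) = 0.4721 (all in dits)

Chain rule: H(X,Y) = H(X) + H(Y|X)

Left side — joint entropy directly:
H(X,Y) = -Σ p(x,y) log p(x,y) = 0.9469 dits

Right side — compute H(Y|X) from the conditional distributions:
P(X) = (2/7, 5/14, 5/14), so H(X) = 0.4748 dits
H(Y|X) = Σ_x P(X=x) · H(Y|X=x):
  P(Y|X=0) = (3/8, 3/8, 1/4), H(Y|X=0) = 0.4700, weight P(X=0) = 2/7
  P(Y|X=1) = (3/10, 2/5, 3/10), H(Y|X=1) = 0.4729, weight P(X=1) = 5/14
  P(Y|X=2) = (3/10, 3/10, 2/5), H(Y|X=2) = 0.4729, weight P(X=2) = 5/14
H(Y|X) = 0.4721 dits

H(X) + H(Y|X) = 0.4748 + 0.4721 = 0.9469 dits

Both sides equal 0.9469 dits. ✓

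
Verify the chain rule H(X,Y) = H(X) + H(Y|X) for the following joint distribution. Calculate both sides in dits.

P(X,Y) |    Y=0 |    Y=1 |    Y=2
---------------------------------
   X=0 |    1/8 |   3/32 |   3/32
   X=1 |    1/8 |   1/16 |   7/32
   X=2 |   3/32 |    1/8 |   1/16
H(X,Y) = 0.9227, H(X) = 0.4717, H(Y|X) = 0.4510 (all in dits)

Chain rule: H(X,Y) = H(X) + H(Y|X)

Left side — joint entropy directly:
H(X,Y) = -Σ p(x,y) log p(x,y) = 0.9227 dits

Right side — compute H(Y|X) from the conditional distributions:
P(X) = (5/16, 13/32, 9/32), so H(X) = 0.4717 dits
H(Y|X) = Σ_x P(X=x) · H(Y|X=x):
  P(Y|X=0) = (2/5, 3/10, 3/10), H(Y|X=0) = 0.4729, weight P(X=0) = 5/16
  P(Y|X=1) = (4/13, 2/13, 7/13), H(Y|X=1) = 0.4273, weight P(X=1) = 13/32
  P(Y|X=2) = (1/3, 4/9, 2/9), H(Y|X=2) = 0.4607, weight P(X=2) = 9/32
H(Y|X) = 0.4510 dits

H(X) + H(Y|X) = 0.4717 + 0.4510 = 0.9227 dits

Both sides equal 0.9227 dits. ✓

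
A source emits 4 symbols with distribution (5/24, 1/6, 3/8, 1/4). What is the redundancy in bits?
0.0671 bits

Redundancy measures how far a source is from maximum entropy:
R = H_max - H(X)

Maximum entropy for 4 symbols: H_max = log_2(4) = 2.0000 bits
Actual entropy: H(X) = 1.9329 bits
Redundancy: R = 2.0000 - 1.9329 = 0.0671 bits

This redundancy represents potential for compression: the source could be compressed by 0.0671 bits per symbol.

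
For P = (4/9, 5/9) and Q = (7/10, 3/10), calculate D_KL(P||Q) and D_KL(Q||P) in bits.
D_KL(P||Q) = 0.2026, D_KL(Q||P) = 0.1921

KL divergence is not symmetric: D_KL(P||Q) ≠ D_KL(Q||P) in general.

D_KL(P||Q) = 0.2026 bits
D_KL(Q||P) = 0.1921 bits

No, they are not equal!

This asymmetry is why KL divergence is not a true distance metric.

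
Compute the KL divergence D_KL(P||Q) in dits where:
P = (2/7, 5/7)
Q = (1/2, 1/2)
0.0412 dits

KL divergence: D_KL(P||Q) = Σ p(x) log(p(x)/q(x))

Computing term by term:
  x=0: 2/7 × log_10[(2/7)/(1/2)] = 2/7 × -0.2430 = -0.0694
  x=1: 5/7 × log_10[(5/7)/(1/2)] = 5/7 × 0.1549 = 0.1106

D_KL(P||Q) = 0.0412 dits

Note: KL divergence is always non-negative and equals 0 iff P = Q.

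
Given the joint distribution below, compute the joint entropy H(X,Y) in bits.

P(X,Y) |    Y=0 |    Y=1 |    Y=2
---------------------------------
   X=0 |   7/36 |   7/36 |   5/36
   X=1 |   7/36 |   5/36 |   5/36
2.5648 bits

Joint entropy is H(X,Y) = -Σ_{x,y} p(x,y) log p(x,y).

Summing over all non-zero entries:
H(X,Y) = -[7/36·log_2(7/36) + 7/36·log_2(7/36) + 5/36·log_2(5/36) + 7/36·log_2(7/36) + 5/36·log_2(5/36) + 5/36·log_2(5/36)]
H(X,Y) = 2.5648 bits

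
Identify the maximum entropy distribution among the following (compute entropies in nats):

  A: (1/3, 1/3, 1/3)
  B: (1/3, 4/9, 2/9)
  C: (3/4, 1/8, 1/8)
A

For a discrete distribution over n outcomes, entropy is maximized by the uniform distribution.

Computing entropies:
H(A) = 1.0986 nats
H(B) = 1.0609 nats
H(C) = 0.7356 nats

The uniform distribution (where all probabilities equal 1/3) achieves the maximum entropy of log_e(3) = 1.0986 nats.

Distribution A has the highest entropy.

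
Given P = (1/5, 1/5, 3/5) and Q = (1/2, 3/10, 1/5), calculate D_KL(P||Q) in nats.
0.3948 nats

KL divergence: D_KL(P||Q) = Σ p(x) log(p(x)/q(x))

Computing term by term:
  x=0: 1/5 × log_e[(1/5)/(1/2)] = 1/5 × -0.9163 = -0.1833
  x=1: 1/5 × log_e[(1/5)/(3/10)] = 1/5 × -0.4055 = -0.0811
  x=2: 3/5 × log_e[(3/5)/(1/5)] = 3/5 × 1.0986 = 0.6592

D_KL(P||Q) = 0.3948 nats

Note: KL divergence is always non-negative and equals 0 iff P = Q.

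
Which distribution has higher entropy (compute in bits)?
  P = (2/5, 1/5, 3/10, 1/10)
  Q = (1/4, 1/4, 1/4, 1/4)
Q

Computing entropies in bits:
H(P) = 1.8464
H(Q) = 2.0000

Distribution Q has higher entropy.

Intuition: The distribution closer to uniform (more spread out) has higher entropy.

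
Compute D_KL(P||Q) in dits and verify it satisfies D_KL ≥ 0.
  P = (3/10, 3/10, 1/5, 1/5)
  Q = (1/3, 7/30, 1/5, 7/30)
0.0056 dits

KL divergence satisfies the Gibbs inequality: D_KL(P||Q) ≥ 0 for all distributions P, Q.

D_KL(P||Q) = Σ p(x) log(p(x)/q(x))
Term by term:
  x=0: 3/10 × log_10[(3/10)/(1/3)] = -0.0137
  x=1: 3/10 × log_10[(3/10)/(7/30)] = 0.0327
  x=2: 1/5 × log_10[(1/5)/(1/5)] = 0.0000
  x=3: 1/5 × log_10[(1/5)/(7/30)] = -0.0134
D_KL(P||Q) = 0.0056 dits

D_KL(P||Q) = 0.0056 ≥ 0 ✓

This non-negativity is a fundamental property: relative entropy cannot be negative because it measures how different Q is from P.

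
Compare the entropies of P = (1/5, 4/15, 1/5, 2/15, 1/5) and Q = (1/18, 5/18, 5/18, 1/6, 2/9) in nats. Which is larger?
P

Computing entropies in nats:
H(P) = 1.5868
H(Q) = 1.5051

Distribution P has higher entropy.

Intuition: The distribution closer to uniform (more spread out) has higher entropy.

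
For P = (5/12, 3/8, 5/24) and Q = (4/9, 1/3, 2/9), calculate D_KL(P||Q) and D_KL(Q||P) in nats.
D_KL(P||Q) = 0.0038, D_KL(Q||P) = 0.0038

KL divergence is not symmetric: D_KL(P||Q) ≠ D_KL(Q||P) in general.

D_KL(P||Q) = 0.0038 nats
D_KL(Q||P) = 0.0038 nats

In this case they happen to be equal (to 4 decimal places).

This asymmetry is why KL divergence is not a true distance metric.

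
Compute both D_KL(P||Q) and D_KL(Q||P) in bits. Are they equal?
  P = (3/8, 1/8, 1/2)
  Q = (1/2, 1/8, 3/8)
D_KL(P||Q) = 0.0519, D_KL(Q||P) = 0.0519

KL divergence is not symmetric: D_KL(P||Q) ≠ D_KL(Q||P) in general.

D_KL(P||Q) = 0.0519 bits
D_KL(Q||P) = 0.0519 bits

In this case they happen to be equal (to 4 decimal places).

This asymmetry is why KL divergence is not a true distance metric.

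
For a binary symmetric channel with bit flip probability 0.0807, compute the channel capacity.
0.5954 bits

For a binary symmetric channel (BSC) with error probability p:
Capacity C = 1 - H(p) bits per symbol

where H(p) = -p log₂(p) - (1-p) log₂(1-p) is the binary entropy function.

H(0.0807) = 0.4046 bits
C = 1 - 0.4046 = 0.5954 bits per symbol

This means we can reliably transmit up to 0.5954 bits of information per channel use.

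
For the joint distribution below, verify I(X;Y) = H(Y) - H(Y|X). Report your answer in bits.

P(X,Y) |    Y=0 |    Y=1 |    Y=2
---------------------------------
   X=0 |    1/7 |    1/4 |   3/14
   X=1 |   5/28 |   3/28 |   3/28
I(X;Y) = 0.0381 bits

Mutual information has multiple equivalent forms:
- I(X;Y) = H(X) - H(X|Y)
- I(X;Y) = H(Y) - H(Y|X)
- I(X;Y) = H(X) + H(Y) - H(X,Y)

Computing all quantities:
H(X) = 0.9666, H(Y) = 1.5831, H(X,Y) = 2.5116
H(X|Y) = 0.9285, H(Y|X) = 1.5450

Verification:
H(X) - H(X|Y) = 0.9666 - 0.9285 = 0.0381
H(Y) - H(Y|X) = 1.5831 - 1.5450 = 0.0381
H(X) + H(Y) - H(X,Y) = 0.9666 + 1.5831 - 2.5116 = 0.0381

All forms give I(X;Y) = 0.0381 bits. ✓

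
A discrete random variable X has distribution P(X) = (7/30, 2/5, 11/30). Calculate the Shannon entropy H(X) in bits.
1.5494 bits

Shannon entropy is H(X) = -Σ p(x) log p(x).

For P = (7/30, 2/5, 11/30):
H = -7/30 × log_2(7/30) -2/5 × log_2(2/5) -11/30 × log_2(11/30)
H = 1.5494 bits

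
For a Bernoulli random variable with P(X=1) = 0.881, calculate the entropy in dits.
0.1585 dits

The binary entropy function is:
H(p) = -p log(p) - (1-p) log(1-p)

H(0.881) = -0.881 × log_10(0.881) - 0.119 × log_10(0.119)
H(0.881) = 0.1585 dits

Note: Binary entropy is maximized at p=0.5 (H=1 bit) and minimized at p=0 or p=1 (H=0).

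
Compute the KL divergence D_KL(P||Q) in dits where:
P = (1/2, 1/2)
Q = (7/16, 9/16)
0.0034 dits

KL divergence: D_KL(P||Q) = Σ p(x) log(p(x)/q(x))

Computing term by term:
  x=0: 1/2 × log_10[(1/2)/(7/16)] = 1/2 × 0.0580 = 0.0290
  x=1: 1/2 × log_10[(1/2)/(9/16)] = 1/2 × -0.0512 = -0.0256

D_KL(P||Q) = 0.0034 dits

Note: KL divergence is always non-negative and equals 0 iff P = Q.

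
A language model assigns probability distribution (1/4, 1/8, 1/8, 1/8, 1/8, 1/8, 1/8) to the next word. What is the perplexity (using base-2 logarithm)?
6.7272

Perplexity is 2^H (or exp(H) for natural log).

First, H = -Σ p log p = 2.7500 bits
Perplexity = 2^2.7500 = 6.7272

Interpretation: The model's uncertainty is equivalent to choosing uniformly among 6.7 options.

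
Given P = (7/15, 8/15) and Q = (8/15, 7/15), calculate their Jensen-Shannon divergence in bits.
0.0032 bits

Jensen-Shannon divergence is:
JSD(P||Q) = 0.5 × D_KL(P||M) + 0.5 × D_KL(Q||M)
where M = 0.5 × (P + Q) is the mixture distribution.

M = 0.5 × (7/15, 8/15) + 0.5 × (8/15, 7/15) = (1/2, 1/2)

D_KL(P||M) = 0.0032 bits
D_KL(Q||M) = 0.0032 bits

JSD(P||Q) = 0.5 × 0.0032 + 0.5 × 0.0032 = 0.0032 bits

Unlike KL divergence, JSD is symmetric and bounded: 0 ≤ JSD ≤ log(2).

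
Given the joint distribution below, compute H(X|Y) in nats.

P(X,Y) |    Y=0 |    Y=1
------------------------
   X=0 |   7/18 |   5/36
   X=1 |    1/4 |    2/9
0.6682 nats

Using the chain rule: H(X|Y) = H(X,Y) - H(Y)

First, compute H(X,Y) = 1.3223 nats

Marginal P(Y) = (23/36, 13/36)
H(Y) = 0.6541 nats

H(X|Y) = H(X,Y) - H(Y) = 1.3223 - 0.6541 = 0.6682 nats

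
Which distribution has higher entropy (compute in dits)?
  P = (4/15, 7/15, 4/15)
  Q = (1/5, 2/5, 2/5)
P

Computing entropies in dits:
H(P) = 0.4606
H(Q) = 0.4581

Distribution P has higher entropy.

Intuition: The distribution closer to uniform (more spread out) has higher entropy.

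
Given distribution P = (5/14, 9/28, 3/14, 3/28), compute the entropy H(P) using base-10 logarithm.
0.5654 dits

Shannon entropy is H(X) = -Σ p(x) log p(x).

For P = (5/14, 9/28, 3/14, 3/28):
H = -5/14 × log_10(5/14) -9/28 × log_10(9/28) -3/14 × log_10(3/14) -3/28 × log_10(3/28)
H = 0.5654 dits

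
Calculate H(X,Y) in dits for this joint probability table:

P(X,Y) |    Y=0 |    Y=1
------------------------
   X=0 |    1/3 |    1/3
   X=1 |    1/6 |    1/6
0.5775 dits

Joint entropy is H(X,Y) = -Σ_{x,y} p(x,y) log p(x,y).

Summing over all non-zero entries:
H(X,Y) = -[1/3·log_10(1/3) + 1/3·log_10(1/3) + 1/6·log_10(1/6) + 1/6·log_10(1/6)]
H(X,Y) = 0.5775 dits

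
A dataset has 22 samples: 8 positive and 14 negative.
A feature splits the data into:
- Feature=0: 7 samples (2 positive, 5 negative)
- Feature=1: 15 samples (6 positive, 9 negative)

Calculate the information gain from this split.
0.0090 bits

Information Gain = H(Y) - H(Y|Feature)

Before split:
P(positive) = 8/22 = 0.3636
H(Y) = 0.9457 bits

After split:
Feature=0: H = 0.8631 bits (weight = 7/22)
Feature=1: H = 0.9710 bits (weight = 15/22)
H(Y|Feature) = (7/22)×0.8631 + (15/22)×0.9710 = 0.9366 bits

Information Gain = 0.9457 - 0.9366 = 0.0090 bits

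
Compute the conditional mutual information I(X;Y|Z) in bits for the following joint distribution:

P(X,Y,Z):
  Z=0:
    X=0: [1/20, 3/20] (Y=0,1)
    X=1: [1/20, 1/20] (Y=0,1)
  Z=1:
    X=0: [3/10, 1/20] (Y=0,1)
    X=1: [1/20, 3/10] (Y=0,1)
0.2991 bits

Conditional mutual information: I(X;Y|Z) = H(X|Z) + H(Y|Z) - H(X,Y|Z)

H(Z) = 0.8813
H(X,Z) = 1.8568 → H(X|Z) = 0.9755
H(Y,Z) = 1.8568 → H(Y|Z) = 0.9755
H(X,Y,Z) = 2.5332 → H(X,Y|Z) = 1.6519

I(X;Y|Z) = 0.9755 + 0.9755 - 1.6519 = 0.2991 bits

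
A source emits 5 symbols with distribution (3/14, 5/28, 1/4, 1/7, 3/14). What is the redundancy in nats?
0.0170 nats

Redundancy measures how far a source is from maximum entropy:
R = H_max - H(X)

Maximum entropy for 5 symbols: H_max = log_e(5) = 1.6094 nats
Actual entropy: H(X) = 1.5924 nats
Redundancy: R = 1.6094 - 1.5924 = 0.0170 nats

This redundancy represents potential for compression: the source could be compressed by 0.0170 nats per symbol.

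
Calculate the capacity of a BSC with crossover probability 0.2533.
0.1835 bits

For a binary symmetric channel (BSC) with error probability p:
Capacity C = 1 - H(p) bits per symbol

where H(p) = -p log₂(p) - (1-p) log₂(1-p) is the binary entropy function.

H(0.2533) = 0.8165 bits
C = 1 - 0.8165 = 0.1835 bits per symbol

This means we can reliably transmit up to 0.1835 bits of information per channel use.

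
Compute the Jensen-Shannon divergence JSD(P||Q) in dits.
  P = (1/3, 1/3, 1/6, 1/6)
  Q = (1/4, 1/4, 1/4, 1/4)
0.0062 dits

Jensen-Shannon divergence is:
JSD(P||Q) = 0.5 × D_KL(P||M) + 0.5 × D_KL(Q||M)
where M = 0.5 × (P + Q) is the mixture distribution.

M = 0.5 × (1/3, 1/3, 1/6, 1/6) + 0.5 × (1/4, 1/4, 1/4, 1/4) = (7/24, 7/24, 5/24, 5/24)

D_KL(P||M) = 0.0064 dits
D_KL(Q||M) = 0.0061 dits

JSD(P||Q) = 0.5 × 0.0064 + 0.5 × 0.0061 = 0.0062 dits

Unlike KL divergence, JSD is symmetric and bounded: 0 ≤ JSD ≤ log(2).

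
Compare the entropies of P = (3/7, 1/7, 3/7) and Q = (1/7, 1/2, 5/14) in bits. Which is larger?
P

Computing entropies in bits:
H(P) = 1.4488
H(Q) = 1.4316

Distribution P has higher entropy.

Intuition: The distribution closer to uniform (more spread out) has higher entropy.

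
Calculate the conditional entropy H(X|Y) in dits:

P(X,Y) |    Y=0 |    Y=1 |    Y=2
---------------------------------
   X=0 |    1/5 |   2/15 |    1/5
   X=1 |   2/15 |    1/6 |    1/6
0.2967 dits

Using the chain rule: H(X|Y) = H(X,Y) - H(Y)

First, compute H(X,Y) = 0.7723 dits

Marginal P(Y) = (1/3, 3/10, 11/30)
H(Y) = 0.4757 dits

H(X|Y) = H(X,Y) - H(Y) = 0.7723 - 0.4757 = 0.2967 dits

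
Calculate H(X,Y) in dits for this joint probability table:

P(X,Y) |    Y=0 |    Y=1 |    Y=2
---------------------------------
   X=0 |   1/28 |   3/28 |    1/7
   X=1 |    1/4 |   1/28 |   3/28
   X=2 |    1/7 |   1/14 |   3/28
0.8890 dits

Joint entropy is H(X,Y) = -Σ_{x,y} p(x,y) log p(x,y).

Summing over all non-zero entries:
H(X,Y) = -[1/28·log_10(1/28) + 3/28·log_10(3/28) + 1/7·log_10(1/7) + 1/4·log_10(1/4) + 1/28·log_10(1/28) + 3/28·log_10(3/28) + 1/7·log_10(1/7) + 1/14·log_10(1/14) + 3/28·log_10(3/28)]
H(X,Y) = 0.8890 dits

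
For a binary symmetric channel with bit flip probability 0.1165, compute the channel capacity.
0.4808 bits

For a binary symmetric channel (BSC) with error probability p:
Capacity C = 1 - H(p) bits per symbol

where H(p) = -p log₂(p) - (1-p) log₂(1-p) is the binary entropy function.

H(0.1165) = 0.5192 bits
C = 1 - 0.5192 = 0.4808 bits per symbol

This means we can reliably transmit up to 0.4808 bits of information per channel use.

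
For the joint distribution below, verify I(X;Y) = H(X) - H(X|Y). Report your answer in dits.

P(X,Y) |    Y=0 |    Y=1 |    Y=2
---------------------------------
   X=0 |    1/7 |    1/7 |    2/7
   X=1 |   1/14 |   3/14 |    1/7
I(X;Y) = 0.0145 dits

Mutual information has multiple equivalent forms:
- I(X;Y) = H(X) - H(X|Y)
- I(X;Y) = H(Y) - H(Y|X)
- I(X;Y) = H(X) + H(Y) - H(X,Y)

Computing all quantities:
H(X) = 0.2966, H(Y) = 0.4608, H(X,Y) = 0.7429
H(X|Y) = 0.2821, H(Y|X) = 0.4463

Verification:
H(X) - H(X|Y) = 0.2966 - 0.2821 = 0.0145
H(Y) - H(Y|X) = 0.4608 - 0.4463 = 0.0145
H(X) + H(Y) - H(X,Y) = 0.2966 + 0.4608 - 0.7429 = 0.0145

All forms give I(X;Y) = 0.0145 dits. ✓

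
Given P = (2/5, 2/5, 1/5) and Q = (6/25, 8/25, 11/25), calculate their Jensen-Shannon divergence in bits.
0.0511 bits

Jensen-Shannon divergence is:
JSD(P||Q) = 0.5 × D_KL(P||M) + 0.5 × D_KL(Q||M)
where M = 0.5 × (P + Q) is the mixture distribution.

M = 0.5 × (2/5, 2/5, 1/5) + 0.5 × (6/25, 8/25, 11/25) = (8/25, 9/25, 8/25)

D_KL(P||M) = 0.0540 bits
D_KL(Q||M) = 0.0482 bits

JSD(P||Q) = 0.5 × 0.0540 + 0.5 × 0.0482 = 0.0511 bits

Unlike KL divergence, JSD is symmetric and bounded: 0 ≤ JSD ≤ log(2).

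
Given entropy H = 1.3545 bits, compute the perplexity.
2.5571

Perplexity is 2^H (or exp(H) for natural log).

H = 1.3545 bits
Perplexity = 2^1.3545 = 2.5571

Interpretation: The model's uncertainty is equivalent to choosing uniformly among 2.6 options.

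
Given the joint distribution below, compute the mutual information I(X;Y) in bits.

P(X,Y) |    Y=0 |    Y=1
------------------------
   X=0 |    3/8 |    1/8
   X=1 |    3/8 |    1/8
0.0000 bits

Mutual information: I(X;Y) = H(X) + H(Y) - H(X,Y)

Marginals:
P(X) = (1/2, 1/2), H(X) = 1.0000 bits
P(Y) = (3/4, 1/4), H(Y) = 0.8113 bits

Joint entropy: H(X,Y) = 1.8113 bits

I(X;Y) = 1.0000 + 0.8113 - 1.8113 = 0.0000 bits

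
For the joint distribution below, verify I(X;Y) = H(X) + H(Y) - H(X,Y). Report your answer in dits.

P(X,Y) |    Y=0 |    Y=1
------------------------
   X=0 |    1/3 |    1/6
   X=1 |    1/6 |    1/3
I(X;Y) = 0.0246 dits

Mutual information has multiple equivalent forms:
- I(X;Y) = H(X) - H(X|Y)
- I(X;Y) = H(Y) - H(Y|X)
- I(X;Y) = H(X) + H(Y) - H(X,Y)

Computing all quantities:
H(X) = 0.3010, H(Y) = 0.3010, H(X,Y) = 0.5775
H(X|Y) = 0.2764, H(Y|X) = 0.2764

Verification:
H(X) - H(X|Y) = 0.3010 - 0.2764 = 0.0246
H(Y) - H(Y|X) = 0.3010 - 0.2764 = 0.0246
H(X) + H(Y) - H(X,Y) = 0.3010 + 0.3010 - 0.5775 = 0.0246

All forms give I(X;Y) = 0.0246 dits. ✓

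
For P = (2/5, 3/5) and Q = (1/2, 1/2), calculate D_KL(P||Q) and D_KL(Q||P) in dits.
D_KL(P||Q) = 0.0087, D_KL(Q||P) = 0.0089

KL divergence is not symmetric: D_KL(P||Q) ≠ D_KL(Q||P) in general.

D_KL(P||Q) = 0.0087 dits
D_KL(Q||P) = 0.0089 dits

No, they are not equal!

This asymmetry is why KL divergence is not a true distance metric.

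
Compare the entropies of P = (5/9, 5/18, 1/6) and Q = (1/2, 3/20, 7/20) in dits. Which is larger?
Q

Computing entropies in dits:
H(P) = 0.4260
H(Q) = 0.4337

Distribution Q has higher entropy.

Intuition: The distribution closer to uniform (more spread out) has higher entropy.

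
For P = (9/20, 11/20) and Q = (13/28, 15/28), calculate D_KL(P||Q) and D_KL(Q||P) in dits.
D_KL(P||Q) = 0.0002, D_KL(Q||P) = 0.0002

KL divergence is not symmetric: D_KL(P||Q) ≠ D_KL(Q||P) in general.

D_KL(P||Q) = 0.0002 dits
D_KL(Q||P) = 0.0002 dits

In this case they happen to be equal (to 4 decimal places).

This asymmetry is why KL divergence is not a true distance metric.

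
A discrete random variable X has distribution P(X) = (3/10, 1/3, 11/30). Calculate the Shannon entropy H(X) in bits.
1.5801 bits

Shannon entropy is H(X) = -Σ p(x) log p(x).

For P = (3/10, 1/3, 11/30):
H = -3/10 × log_2(3/10) -1/3 × log_2(1/3) -11/30 × log_2(11/30)
H = 1.5801 bits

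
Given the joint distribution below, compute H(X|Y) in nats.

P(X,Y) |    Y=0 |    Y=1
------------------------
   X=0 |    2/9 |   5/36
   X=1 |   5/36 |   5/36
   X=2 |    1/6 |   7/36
1.0822 nats

Using the chain rule: H(X|Y) = H(X,Y) - H(Y)

First, compute H(X,Y) = 1.7738 nats

Marginal P(Y) = (19/36, 17/36)
H(Y) = 0.6916 nats

H(X|Y) = H(X,Y) - H(Y) = 1.7738 - 0.6916 = 1.0822 nats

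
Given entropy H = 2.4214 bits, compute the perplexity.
5.3569

Perplexity is 2^H (or exp(H) for natural log).

H = 2.4214 bits
Perplexity = 2^2.4214 = 5.3569

Interpretation: The model's uncertainty is equivalent to choosing uniformly among 5.4 options.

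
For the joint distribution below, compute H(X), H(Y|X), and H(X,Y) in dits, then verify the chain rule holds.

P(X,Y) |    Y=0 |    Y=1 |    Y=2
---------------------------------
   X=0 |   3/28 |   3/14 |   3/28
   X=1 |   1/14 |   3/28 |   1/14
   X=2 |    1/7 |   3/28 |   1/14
H(X,Y) = 0.9254, H(X) = 0.4667, H(Y|X) = 0.4588 (all in dits)

Chain rule: H(X,Y) = H(X) + H(Y|X)

Left side — joint entropy directly:
H(X,Y) = -Σ p(x,y) log p(x,y) = 0.9254 dits

Right side — compute H(Y|X) from the conditional distributions:
P(X) = (3/7, 1/4, 9/28), so H(X) = 0.4667 dits
H(Y|X) = Σ_x P(X=x) · H(Y|X=x):
  P(Y|X=0) = (1/4, 1/2, 1/4), H(Y|X=0) = 0.4515, weight P(X=0) = 3/7
  P(Y|X=1) = (2/7, 3/7, 2/7), H(Y|X=1) = 0.4686, weight P(X=1) = 1/4
  P(Y|X=2) = (4/9, 1/3, 2/9), H(Y|X=2) = 0.4607, weight P(X=2) = 9/28
H(Y|X) = 0.4588 dits

H(X) + H(Y|X) = 0.4667 + 0.4588 = 0.9254 dits

Both sides equal 0.9254 dits. ✓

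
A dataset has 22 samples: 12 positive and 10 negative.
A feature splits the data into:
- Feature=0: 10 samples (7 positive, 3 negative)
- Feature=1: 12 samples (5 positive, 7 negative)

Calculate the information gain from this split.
0.0590 bits

Information Gain = H(Y) - H(Y|Feature)

Before split:
P(positive) = 12/22 = 0.5455
H(Y) = 0.9940 bits

After split:
Feature=0: H = 0.8813 bits (weight = 10/22)
Feature=1: H = 0.9799 bits (weight = 12/22)
H(Y|Feature) = (10/22)×0.8813 + (12/22)×0.9799 = 0.9351 bits

Information Gain = 0.9940 - 0.9351 = 0.0590 bits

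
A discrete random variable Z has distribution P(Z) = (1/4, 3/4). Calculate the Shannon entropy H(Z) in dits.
0.2442 dits

Shannon entropy is H(X) = -Σ p(x) log p(x).

For P = (1/4, 3/4):
H = -1/4 × log_10(1/4) -3/4 × log_10(3/4)
H = 0.2442 dits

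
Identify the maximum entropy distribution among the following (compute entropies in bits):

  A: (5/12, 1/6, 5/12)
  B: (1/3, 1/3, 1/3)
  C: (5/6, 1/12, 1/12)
B

For a discrete distribution over n outcomes, entropy is maximized by the uniform distribution.

Computing entropies:
H(A) = 1.4834 bits
H(B) = 1.5850 bits
H(C) = 0.8167 bits

The uniform distribution (where all probabilities equal 1/3) achieves the maximum entropy of log_2(3) = 1.5850 bits.

Distribution B has the highest entropy.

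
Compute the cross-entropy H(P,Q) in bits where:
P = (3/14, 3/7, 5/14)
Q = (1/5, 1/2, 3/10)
1.5465 bits

Cross-entropy: H(P,Q) = -Σ p(x) log q(x)

Alternatively: H(P,Q) = H(P) + D_KL(P||Q)
H(P) = 1.5306 bits
D_KL(P||Q) = 0.0159 bits

H(P,Q) = 1.5306 + 0.0159 = 1.5465 bits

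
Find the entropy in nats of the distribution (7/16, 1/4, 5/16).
1.0717 nats

Shannon entropy is H(X) = -Σ p(x) log p(x).

For P = (7/16, 1/4, 5/16):
H = -7/16 × log_e(7/16) -1/4 × log_e(1/4) -5/16 × log_e(5/16)
H = 1.0717 nats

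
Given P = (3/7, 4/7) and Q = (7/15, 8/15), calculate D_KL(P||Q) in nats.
0.0029 nats

KL divergence: D_KL(P||Q) = Σ p(x) log(p(x)/q(x))

Computing term by term:
  x=0: 3/7 × log_e[(3/7)/(7/15)] = 3/7 × -0.0852 = -0.0365
  x=1: 4/7 × log_e[(4/7)/(8/15)] = 4/7 × 0.0690 = 0.0394

D_KL(P||Q) = 0.0029 nats

Note: KL divergence is always non-negative and equals 0 iff P = Q.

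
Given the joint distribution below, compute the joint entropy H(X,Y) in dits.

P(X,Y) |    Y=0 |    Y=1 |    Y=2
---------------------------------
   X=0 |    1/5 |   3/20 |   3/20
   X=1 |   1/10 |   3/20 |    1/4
0.7611 dits

Joint entropy is H(X,Y) = -Σ_{x,y} p(x,y) log p(x,y).

Summing over all non-zero entries:
H(X,Y) = -[1/5·log_10(1/5) + 3/20·log_10(3/20) + 3/20·log_10(3/20) + 1/10·log_10(1/10) + 3/20·log_10(3/20) + 1/4·log_10(1/4)]
H(X,Y) = 0.7611 dits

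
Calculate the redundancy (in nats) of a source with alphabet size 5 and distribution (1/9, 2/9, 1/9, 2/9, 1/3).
0.0865 nats

Redundancy measures how far a source is from maximum entropy:
R = H_max - H(X)

Maximum entropy for 5 symbols: H_max = log_e(5) = 1.6094 nats
Actual entropy: H(X) = 1.5230 nats
Redundancy: R = 1.6094 - 1.5230 = 0.0865 nats

This redundancy represents potential for compression: the source could be compressed by 0.0865 nats per symbol.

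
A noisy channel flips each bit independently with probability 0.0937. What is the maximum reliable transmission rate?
0.5513 bits

For a binary symmetric channel (BSC) with error probability p:
Capacity C = 1 - H(p) bits per symbol

where H(p) = -p log₂(p) - (1-p) log₂(1-p) is the binary entropy function.

H(0.0937) = 0.4487 bits
C = 1 - 0.4487 = 0.5513 bits per symbol

This means we can reliably transmit up to 0.5513 bits of information per channel use.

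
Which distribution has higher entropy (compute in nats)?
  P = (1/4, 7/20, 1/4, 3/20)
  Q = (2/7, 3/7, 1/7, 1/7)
P

Computing entropies in nats:
H(P) = 1.3452
H(Q) = 1.2770

Distribution P has higher entropy.

Intuition: The distribution closer to uniform (more spread out) has higher entropy.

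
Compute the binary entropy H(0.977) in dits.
0.0476 dits

The binary entropy function is:
H(p) = -p log(p) - (1-p) log(1-p)

H(0.977) = -0.977 × log_10(0.977) - 0.023 × log_10(0.023)
H(0.977) = 0.0476 dits

Note: Binary entropy is maximized at p=0.5 (H=1 bit) and minimized at p=0 or p=1 (H=0).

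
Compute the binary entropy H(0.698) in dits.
0.2660 dits

The binary entropy function is:
H(p) = -p log(p) - (1-p) log(1-p)

H(0.698) = -0.698 × log_10(0.698) - 0.302 × log_10(0.302)
H(0.698) = 0.2660 dits

Note: Binary entropy is maximized at p=0.5 (H=1 bit) and minimized at p=0 or p=1 (H=0).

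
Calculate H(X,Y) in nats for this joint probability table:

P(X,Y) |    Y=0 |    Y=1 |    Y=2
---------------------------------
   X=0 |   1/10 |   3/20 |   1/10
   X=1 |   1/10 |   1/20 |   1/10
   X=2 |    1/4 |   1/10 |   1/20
2.0820 nats

Joint entropy is H(X,Y) = -Σ_{x,y} p(x,y) log p(x,y).

Summing over all non-zero entries:
H(X,Y) = -[1/10·log_e(1/10) + 3/20·log_e(3/20) + 1/10·log_e(1/10) + 1/10·log_e(1/10) + 1/20·log_e(1/20) + 1/10·log_e(1/10) + 1/4·log_e(1/4) + 1/10·log_e(1/10) + 1/20·log_e(1/20)]
H(X,Y) = 2.0820 nats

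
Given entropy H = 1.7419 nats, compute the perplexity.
5.7082

Perplexity is e^H (or exp(H) for natural log).

H = 1.7419 nats
Perplexity = e^1.7419 = 5.7082

Interpretation: The model's uncertainty is equivalent to choosing uniformly among 5.7 options.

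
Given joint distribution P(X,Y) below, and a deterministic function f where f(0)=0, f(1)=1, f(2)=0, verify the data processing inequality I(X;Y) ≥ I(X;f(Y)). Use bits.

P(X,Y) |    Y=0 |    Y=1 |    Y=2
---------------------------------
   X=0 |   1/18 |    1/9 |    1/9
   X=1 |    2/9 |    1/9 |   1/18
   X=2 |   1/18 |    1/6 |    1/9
I(X;Y) = 0.1262, I(X;f(Y)) = 0.0254, inequality holds: 0.1262 ≥ 0.0254

Data Processing Inequality: For any Markov chain X → Y → Z, we have I(X;Y) ≥ I(X;Z).

Here Z = f(Y) is a deterministic function of Y, forming X → Y → Z.

Original I(X;Y) = 0.1262 bits

After applying f:
P(X,Z) where Z=f(Y):
- P(X,Z=0) = P(X,Y=0) + P(X,Y=2)
- P(X,Z=1) = P(X,Y=1)

I(X;Z) = I(X;f(Y)) = 0.0254 bits

Verification: 0.1262 ≥ 0.0254 ✓

Information cannot be created by processing; the function f can only lose information about X.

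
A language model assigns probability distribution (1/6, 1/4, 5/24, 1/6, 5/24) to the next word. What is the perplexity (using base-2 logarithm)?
4.9403

Perplexity is 2^H (or exp(H) for natural log).

First, H = -Σ p log p = 2.3046 bits
Perplexity = 2^2.3046 = 4.9403

Interpretation: The model's uncertainty is equivalent to choosing uniformly among 4.9 options.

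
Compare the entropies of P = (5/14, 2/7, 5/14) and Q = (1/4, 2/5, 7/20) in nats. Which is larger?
P

Computing entropies in nats:
H(P) = 1.0934
H(Q) = 1.0805

Distribution P has higher entropy.

Intuition: The distribution closer to uniform (more spread out) has higher entropy.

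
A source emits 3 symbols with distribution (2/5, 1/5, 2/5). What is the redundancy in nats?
0.0437 nats

Redundancy measures how far a source is from maximum entropy:
R = H_max - H(X)

Maximum entropy for 3 symbols: H_max = log_e(3) = 1.0986 nats
Actual entropy: H(X) = 1.0549 nats
Redundancy: R = 1.0986 - 1.0549 = 0.0437 nats

This redundancy represents potential for compression: the source could be compressed by 0.0437 nats per symbol.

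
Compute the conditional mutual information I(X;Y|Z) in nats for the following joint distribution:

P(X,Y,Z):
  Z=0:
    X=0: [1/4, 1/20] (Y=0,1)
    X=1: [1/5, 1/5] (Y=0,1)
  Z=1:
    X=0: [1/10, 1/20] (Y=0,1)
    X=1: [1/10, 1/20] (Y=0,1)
0.0438 nats

Conditional mutual information: I(X;Y|Z) = H(X|Z) + H(Y|Z) - H(X,Y|Z)

H(Z) = 0.6109
H(X,Z) = 1.2968 → H(X|Z) = 0.6860
H(Y,Z) = 1.2580 → H(Y|Z) = 0.6472
H(X,Y,Z) = 1.9002 → H(X,Y|Z) = 1.2894

I(X;Y|Z) = 0.6860 + 0.6472 - 1.2894 = 0.0438 nats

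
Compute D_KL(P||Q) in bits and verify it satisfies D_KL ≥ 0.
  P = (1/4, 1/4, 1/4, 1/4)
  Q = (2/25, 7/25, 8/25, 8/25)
0.1920 bits

KL divergence satisfies the Gibbs inequality: D_KL(P||Q) ≥ 0 for all distributions P, Q.

D_KL(P||Q) = Σ p(x) log(p(x)/q(x))
Term by term:
  x=0: 1/4 × log_2[(1/4)/(2/25)] = 0.4110
  x=1: 1/4 × log_2[(1/4)/(7/25)] = -0.0409
  x=2: 1/4 × log_2[(1/4)/(8/25)] = -0.0890
  x=3: 1/4 × log_2[(1/4)/(8/25)] = -0.0890
D_KL(P||Q) = 0.1920 bits

D_KL(P||Q) = 0.1920 ≥ 0 ✓

This non-negativity is a fundamental property: relative entropy cannot be negative because it measures how different Q is from P.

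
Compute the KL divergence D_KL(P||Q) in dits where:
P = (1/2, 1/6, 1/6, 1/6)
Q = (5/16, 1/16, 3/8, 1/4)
0.0850 dits

KL divergence: D_KL(P||Q) = Σ p(x) log(p(x)/q(x))

Computing term by term:
  x=0: 1/2 × log_10[(1/2)/(5/16)] = 1/2 × 0.2041 = 0.1021
  x=1: 1/6 × log_10[(1/6)/(1/16)] = 1/6 × 0.4260 = 0.0710
  x=2: 1/6 × log_10[(1/6)/(3/8)] = 1/6 × -0.3522 = -0.0587
  x=3: 1/6 × log_10[(1/6)/(1/4)] = 1/6 × -0.1761 = -0.0293

D_KL(P||Q) = 0.0850 dits

Note: KL divergence is always non-negative and equals 0 iff P = Q.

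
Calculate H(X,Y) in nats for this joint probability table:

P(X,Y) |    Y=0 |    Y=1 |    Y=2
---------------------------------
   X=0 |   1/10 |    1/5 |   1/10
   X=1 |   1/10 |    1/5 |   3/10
1.6957 nats

Joint entropy is H(X,Y) = -Σ_{x,y} p(x,y) log p(x,y).

Summing over all non-zero entries:
H(X,Y) = -[1/10·log_e(1/10) + 1/5·log_e(1/5) + 1/10·log_e(1/10) + 1/10·log_e(1/10) + 1/5·log_e(1/5) + 3/10·log_e(3/10)]
H(X,Y) = 1.6957 nats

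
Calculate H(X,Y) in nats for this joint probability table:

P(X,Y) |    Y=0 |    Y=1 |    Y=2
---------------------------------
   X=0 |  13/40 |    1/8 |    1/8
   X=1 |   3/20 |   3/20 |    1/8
1.7142 nats

Joint entropy is H(X,Y) = -Σ_{x,y} p(x,y) log p(x,y).

Summing over all non-zero entries:
H(X,Y) = -[13/40·log_e(13/40) + 1/8·log_e(1/8) + 1/8·log_e(1/8) + 3/20·log_e(3/20) + 3/20·log_e(3/20) + 1/8·log_e(1/8)]
H(X,Y) = 1.7142 nats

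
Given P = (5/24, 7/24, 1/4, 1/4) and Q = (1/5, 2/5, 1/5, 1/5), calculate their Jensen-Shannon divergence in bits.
0.0102 bits

Jensen-Shannon divergence is:
JSD(P||Q) = 0.5 × D_KL(P||M) + 0.5 × D_KL(Q||M)
where M = 0.5 × (P + Q) is the mixture distribution.

M = 0.5 × (5/24, 7/24, 1/4, 1/4) + 0.5 × (1/5, 2/5, 1/5, 1/5) = (0.204167, 0.345833, 9/40, 9/40)

D_KL(P||M) = 0.0104 bits
D_KL(Q||M) = 0.0100 bits

JSD(P||Q) = 0.5 × 0.0104 + 0.5 × 0.0100 = 0.0102 bits

Unlike KL divergence, JSD is symmetric and bounded: 0 ≤ JSD ≤ log(2).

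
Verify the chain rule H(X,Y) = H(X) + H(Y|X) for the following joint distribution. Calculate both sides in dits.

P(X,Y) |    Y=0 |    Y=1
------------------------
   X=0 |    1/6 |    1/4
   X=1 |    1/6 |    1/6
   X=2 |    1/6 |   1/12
H(X,Y) = 0.7592, H(X) = 0.4680, H(Y|X) = 0.2912 (all in dits)

Chain rule: H(X,Y) = H(X) + H(Y|X)

Left side — joint entropy directly:
H(X,Y) = -Σ p(x,y) log p(x,y) = 0.7592 dits

Right side — compute H(Y|X) from the conditional distributions:
P(X) = (5/12, 1/3, 1/4), so H(X) = 0.4680 dits
H(Y|X) = Σ_x P(X=x) · H(Y|X=x):
  P(Y|X=0) = (2/5, 3/5), H(Y|X=0) = 0.2923, weight P(X=0) = 5/12
  P(Y|X=1) = (1/2, 1/2), H(Y|X=1) = 0.3010, weight P(X=1) = 1/3
  P(Y|X=2) = (2/3, 1/3), H(Y|X=2) = 0.2764, weight P(X=2) = 1/4
H(Y|X) = 0.2912 dits

H(X) + H(Y|X) = 0.4680 + 0.2912 = 0.7592 dits

Both sides equal 0.7592 dits. ✓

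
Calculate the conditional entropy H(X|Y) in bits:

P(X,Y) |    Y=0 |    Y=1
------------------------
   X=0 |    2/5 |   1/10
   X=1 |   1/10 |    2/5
0.7219 bits

Using the chain rule: H(X|Y) = H(X,Y) - H(Y)

First, compute H(X,Y) = 1.7219 bits

Marginal P(Y) = (1/2, 1/2)
H(Y) = 1.0000 bits

H(X|Y) = H(X,Y) - H(Y) = 1.7219 - 1.0000 = 0.7219 bits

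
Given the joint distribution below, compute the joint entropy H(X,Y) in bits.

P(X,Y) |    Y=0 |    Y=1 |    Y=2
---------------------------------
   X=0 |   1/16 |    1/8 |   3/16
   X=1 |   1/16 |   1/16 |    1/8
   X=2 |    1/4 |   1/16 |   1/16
2.9528 bits

Joint entropy is H(X,Y) = -Σ_{x,y} p(x,y) log p(x,y).

Summing over all non-zero entries:
H(X,Y) = -[1/16·log_2(1/16) + 1/8·log_2(1/8) + 3/16·log_2(3/16) + 1/16·log_2(1/16) + 1/16·log_2(1/16) + 1/8·log_2(1/8) + 1/4·log_2(1/4) + 1/16·log_2(1/16) + 1/16·log_2(1/16)]
H(X,Y) = 2.9528 bits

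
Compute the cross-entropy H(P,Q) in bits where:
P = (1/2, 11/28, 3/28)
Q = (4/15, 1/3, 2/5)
1.7177 bits

Cross-entropy: H(P,Q) = -Σ p(x) log q(x)

Alternatively: H(P,Q) = H(P) + D_KL(P||Q)
H(P) = 1.3748 bits
D_KL(P||Q) = 0.3429 bits

H(P,Q) = 1.3748 + 0.3429 = 1.7177 bits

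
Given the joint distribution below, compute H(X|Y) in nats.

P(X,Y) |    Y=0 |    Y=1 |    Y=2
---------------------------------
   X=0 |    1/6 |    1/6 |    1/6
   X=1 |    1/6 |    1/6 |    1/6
0.6931 nats

Using the chain rule: H(X|Y) = H(X,Y) - H(Y)

First, compute H(X,Y) = 1.7918 nats

Marginal P(Y) = (1/3, 1/3, 1/3)
H(Y) = 1.0986 nats

H(X|Y) = H(X,Y) - H(Y) = 1.7918 - 1.0986 = 0.6931 nats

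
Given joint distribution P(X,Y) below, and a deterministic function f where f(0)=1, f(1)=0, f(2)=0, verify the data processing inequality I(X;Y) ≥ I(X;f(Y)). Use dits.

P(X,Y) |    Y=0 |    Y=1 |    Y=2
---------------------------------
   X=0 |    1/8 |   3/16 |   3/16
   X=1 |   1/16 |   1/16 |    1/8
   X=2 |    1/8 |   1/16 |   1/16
I(X;Y) = 0.0147, I(X;f(Y)) = 0.0113, inequality holds: 0.0147 ≥ 0.0113

Data Processing Inequality: For any Markov chain X → Y → Z, we have I(X;Y) ≥ I(X;Z).

Here Z = f(Y) is a deterministic function of Y, forming X → Y → Z.

Original I(X;Y) = 0.0147 dits

After applying f:
P(X,Z) where Z=f(Y):
- P(X,Z=0) = P(X,Y=1) + P(X,Y=2)
- P(X,Z=1) = P(X,Y=0)

I(X;Z) = I(X;f(Y)) = 0.0113 dits

Verification: 0.0147 ≥ 0.0113 ✓

Information cannot be created by processing; the function f can only lose information about X.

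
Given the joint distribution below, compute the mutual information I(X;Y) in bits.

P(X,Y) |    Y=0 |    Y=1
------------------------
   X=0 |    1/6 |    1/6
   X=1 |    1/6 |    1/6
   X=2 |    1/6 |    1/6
0.0000 bits

Mutual information: I(X;Y) = H(X) + H(Y) - H(X,Y)

Marginals:
P(X) = (1/3, 1/3, 1/3), H(X) = 1.5850 bits
P(Y) = (1/2, 1/2), H(Y) = 1.0000 bits

Joint entropy: H(X,Y) = 2.5850 bits

I(X;Y) = 1.5850 + 1.0000 - 2.5850 = 0.0000 bits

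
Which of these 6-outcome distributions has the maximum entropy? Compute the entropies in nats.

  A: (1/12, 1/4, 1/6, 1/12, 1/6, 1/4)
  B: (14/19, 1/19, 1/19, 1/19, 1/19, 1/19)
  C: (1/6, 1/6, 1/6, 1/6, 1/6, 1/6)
C

For a discrete distribution over n outcomes, entropy is maximized by the uniform distribution.

Computing entropies:
H(A) = 1.7046 nats
H(B) = 0.9999 nats
H(C) = 1.7918 nats

The uniform distribution (where all probabilities equal 1/6) achieves the maximum entropy of log_e(6) = 1.7918 nats.

Distribution C has the highest entropy.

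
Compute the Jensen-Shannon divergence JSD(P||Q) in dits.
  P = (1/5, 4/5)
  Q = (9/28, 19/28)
0.0042 dits

Jensen-Shannon divergence is:
JSD(P||Q) = 0.5 × D_KL(P||M) + 0.5 × D_KL(Q||M)
where M = 0.5 × (P + Q) is the mixture distribution.

M = 0.5 × (1/5, 4/5) + 0.5 × (9/28, 19/28) = (0.260714, 0.739286)

D_KL(P||M) = 0.0044 dits
D_KL(Q||M) = 0.0040 dits

JSD(P||Q) = 0.5 × 0.0044 + 0.5 × 0.0040 = 0.0042 dits

Unlike KL divergence, JSD is symmetric and bounded: 0 ≤ JSD ≤ log(2).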